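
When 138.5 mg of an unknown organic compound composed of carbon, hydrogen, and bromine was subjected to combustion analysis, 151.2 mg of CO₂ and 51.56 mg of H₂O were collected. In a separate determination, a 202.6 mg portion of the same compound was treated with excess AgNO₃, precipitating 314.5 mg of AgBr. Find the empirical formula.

mol C = 0.1512 g CO₂ ÷ 44.009 g/mol = 0.0034357 mol
mol H = 2 × 0.05156 g H₂O ÷ 18.015 g/mol = 0.0057241 mol
From the AgBr data: mol Br per gram of compound = (0.3145 ÷ 187.772) ÷ 0.2026 = 0.0082670 mol/g, so in the 0.1385 g combustion sample mol Br = 0.0011450 mol
Divide by the smallest (0.0011450 mol): C 3.001, H 4.999, Br 1.000

C3H5Br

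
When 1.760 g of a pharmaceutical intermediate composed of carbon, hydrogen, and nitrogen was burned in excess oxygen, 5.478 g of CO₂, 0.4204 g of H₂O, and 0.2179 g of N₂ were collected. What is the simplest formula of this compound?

mol C = 5.478 g CO₂ ÷ 44.009 g/mol = 0.12447 mol
mol H = 2 × 0.4204 g H₂O ÷ 18.015 g/mol = 0.046672 mol
mol N = 2 × 0.2179 g N₂ ÷ 28.014 g/mol = 0.015557 mol
Divide by the smallest (0.015557 mol): C 8.001, H 3.000, N 1.000

C8H3N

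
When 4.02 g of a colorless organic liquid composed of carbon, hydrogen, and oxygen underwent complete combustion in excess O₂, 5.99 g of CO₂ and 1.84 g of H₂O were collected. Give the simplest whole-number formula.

mol C = 5.99 g CO₂ ÷ 44.009 g/mol = 0.1361 mol
mol H = 2 × 1.84 g H₂O ÷ 18.015 g/mol = 0.2043 mol
mass O = 4.02 − (1.635 + 0.2059) = 2.179 g → mol O = 2.179 ÷ 15.999 = 0.1362 mol
Divide by the smallest (0.1361 mol): C 1.000, H 1.501, O 1.001
Multiplying each by 2 gives whole numbers: C 2.00, H 3.00, O 2.00

C2H3O2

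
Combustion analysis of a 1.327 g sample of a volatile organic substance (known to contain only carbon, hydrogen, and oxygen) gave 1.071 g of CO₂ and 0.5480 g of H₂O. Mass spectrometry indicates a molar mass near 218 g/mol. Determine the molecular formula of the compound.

C4H10O10

mol C = 1.071 g CO₂ ÷ 44.009 g/mol = 0.024336 mol
mol H = 2 × 0.5480 g H₂O ÷ 18.015 g/mol = 0.060838 mol
mass O = 1.327 − (0.29230 + 0.061325) = 0.97338 g → mol O = 0.97338 ÷ 15.999 = 0.060840 mol
Divide by the smallest (0.024336 mol): C 1.000, H 2.500, O 2.500
Multiplying each by 2 gives whole numbers: C 2.00, H 5.00, O 5.00
Empirical formula: C2H5O5
Empirical-formula mass = 109.06 g/mol; 218 ÷ 109.06 ≈ 2, so the molecular formula is C4H10O10.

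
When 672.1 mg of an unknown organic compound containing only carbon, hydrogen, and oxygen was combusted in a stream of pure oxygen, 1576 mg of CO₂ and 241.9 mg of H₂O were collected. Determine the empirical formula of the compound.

C8H6O3

mol C = 1.576 g CO₂ ÷ 44.009 g/mol = 0.035811 mol
mol H = 2 × 0.2419 g H₂O ÷ 18.015 g/mol = 0.026855 mol
mass O = 0.6721 − (0.43012 + 0.027070) = 0.21491 g → mol O = 0.21491 ÷ 15.999 = 0.013432 mol
Divide by the smallest (0.013432 mol): C 2.666, H 1.999, O 1.000
Multiplying each by 3 gives whole numbers: C 8.00, H 6.00, O 3.00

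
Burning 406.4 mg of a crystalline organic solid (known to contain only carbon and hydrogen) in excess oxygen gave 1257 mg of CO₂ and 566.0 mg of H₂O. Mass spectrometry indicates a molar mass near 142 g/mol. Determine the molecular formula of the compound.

mol C = 1.257 g CO₂ ÷ 44.009 g/mol = 0.028562 mol
mol H = 2 × 0.5660 g H₂O ÷ 18.015 g/mol = 0.062837 mol
Divide by the smallest (0.028562 mol): C 1.000, H 2.200
Multiplying each by 5 gives whole numbers: C 5.00, H 11.00
Empirical formula: C5H11
Empirical-formula mass = 71.14 g/mol; 142 ÷ 71.14 ≈ 2, so the molecular formula is C10H22.

C10H22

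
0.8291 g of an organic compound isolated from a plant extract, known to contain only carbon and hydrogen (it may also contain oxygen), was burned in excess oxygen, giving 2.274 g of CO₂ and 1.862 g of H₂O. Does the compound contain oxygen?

no

mol C = 2.274 g CO₂ ÷ 44.009 g/mol = 0.051671 mol
mol H = 2 × 1.862 g H₂O ÷ 18.015 g/mol = 0.20672 mol
C and H together account for 0.82899 g — essentially the entire 0.8291 g sample — so the compound contains no oxygen.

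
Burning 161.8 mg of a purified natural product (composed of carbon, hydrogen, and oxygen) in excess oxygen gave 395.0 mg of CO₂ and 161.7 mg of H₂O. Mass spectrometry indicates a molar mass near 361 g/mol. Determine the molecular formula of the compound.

mol C = 0.3950 g CO₂ ÷ 44.009 g/mol = 0.0089754 mol
mol H = 2 × 0.1617 g H₂O ÷ 18.015 g/mol = 0.017952 mol
mass O = 0.1618 − (0.10780 + 0.018095) = 0.035901 g → mol O = 0.035901 ÷ 15.999 = 0.0022439 mol
Divide by the smallest (0.0022439 mol): C 4.000, H 8.000, O 1.000
Empirical formula: C4H8O
Empirical-formula mass = 72.11 g/mol; 361 ÷ 72.11 ≈ 5, so the molecular formula is C20H40O5.

C20H40O5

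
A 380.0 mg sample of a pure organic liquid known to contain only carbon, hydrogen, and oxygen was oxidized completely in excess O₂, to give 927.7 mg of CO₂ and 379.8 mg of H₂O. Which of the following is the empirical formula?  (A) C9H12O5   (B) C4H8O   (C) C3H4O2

(B) C4H8O

mol C = 0.9277 g CO₂ ÷ 44.009 g/mol = 0.021080 mol
mol H = 2 × 0.3798 g H₂O ÷ 18.015 g/mol = 0.042165 mol
mass O = 0.3800 − (0.25319 + 0.042502) = 0.084309 g → mol O = 0.084309 ÷ 15.999 = 0.0052696 mol
Divide by the smallest (0.0052696 mol): C 4.000, H 8.002, O 1.000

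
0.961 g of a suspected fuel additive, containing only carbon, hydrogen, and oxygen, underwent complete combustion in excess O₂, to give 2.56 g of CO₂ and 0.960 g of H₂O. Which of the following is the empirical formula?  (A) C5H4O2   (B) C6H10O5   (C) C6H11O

(C) C6H11O

mol C = 2.56 g CO₂ ÷ 44.009 g/mol = 0.05817 mol
mol H = 2 × 0.960 g H₂O ÷ 18.015 g/mol = 0.1066 mol
mass O = 0.961 − (0.6987 + 0.1074) = 0.1549 g → mol O = 0.1549 ÷ 15.999 = 0.009681 mol
Divide by the smallest (0.009681 mol): C 6.009, H 11.009, O 1.000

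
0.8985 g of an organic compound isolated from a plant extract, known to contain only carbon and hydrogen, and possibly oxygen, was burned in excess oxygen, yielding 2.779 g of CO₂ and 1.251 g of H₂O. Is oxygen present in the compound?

no

mol C = 2.779 g CO₂ ÷ 44.009 g/mol = 0.063146 mol
mol H = 2 × 1.251 g H₂O ÷ 18.015 g/mol = 0.13888 mol
C and H together account for 0.89844 g — essentially the entire 0.8985 g sample — so the compound contains no oxygen.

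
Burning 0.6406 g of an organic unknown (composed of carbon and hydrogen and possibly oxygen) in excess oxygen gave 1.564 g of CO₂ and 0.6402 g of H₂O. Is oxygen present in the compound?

mol C = 1.564 g CO₂ ÷ 44.009 g/mol = 0.035538 mol
mol H = 2 × 0.6402 g H₂O ÷ 18.015 g/mol = 0.071074 mol
C and H account for only 0.49849 g of the 0.6406 g sample; the remaining 0.14211 g must be oxygen.

yes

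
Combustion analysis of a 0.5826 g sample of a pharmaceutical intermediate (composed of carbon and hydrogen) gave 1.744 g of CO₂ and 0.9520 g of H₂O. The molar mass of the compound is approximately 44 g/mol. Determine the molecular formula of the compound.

mol C = 1.744 g CO₂ ÷ 44.009 g/mol = 0.039628 mol
mol H = 2 × 0.9520 g H₂O ÷ 18.015 g/mol = 0.10569 mol
Divide by the smallest (0.039628 mol): C 1.000, H 2.667
Multiplying each by 3 gives whole numbers: C 3.00, H 8.00
Empirical formula: C3H8
Empirical-formula mass = 44.10 g/mol; 44 ÷ 44.10 ≈ 1, so the molecular formula is C3H8.

C3H8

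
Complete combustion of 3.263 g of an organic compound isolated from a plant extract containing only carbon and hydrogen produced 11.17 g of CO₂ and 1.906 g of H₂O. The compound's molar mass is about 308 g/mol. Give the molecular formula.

C24H20

mol C = 11.17 g CO₂ ÷ 44.009 g/mol = 0.25381 mol
mol H = 2 × 1.906 g H₂O ÷ 18.015 g/mol = 0.21160 mol
Divide by the smallest (0.21160 mol): C 1.199, H 1.000
Multiplying each by 5 gives whole numbers: C 6.00, H 5.00
Empirical formula: C6H5
Empirical-formula mass = 77.11 g/mol; 308 ÷ 77.11 ≈ 4, so the molecular formula is C24H20.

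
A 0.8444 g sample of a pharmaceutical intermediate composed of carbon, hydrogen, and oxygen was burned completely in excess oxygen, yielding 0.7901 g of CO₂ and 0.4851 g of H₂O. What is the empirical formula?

CH3O2

mol C = 0.7901 g CO₂ ÷ 44.009 g/mol = 0.017953 mol
mol H = 2 × 0.4851 g H₂O ÷ 18.015 g/mol = 0.053855 mol
mass O = 0.8444 − (0.21564 + 0.054286) = 0.57448 g → mol O = 0.57448 ÷ 15.999 = 0.035907 mol
Divide by the smallest (0.017953 mol): C 1.000, H 3.000, O 2.000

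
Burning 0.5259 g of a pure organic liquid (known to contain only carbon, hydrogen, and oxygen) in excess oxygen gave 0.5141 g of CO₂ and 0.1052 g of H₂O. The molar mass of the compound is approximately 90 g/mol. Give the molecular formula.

mol C = 0.5141 g CO₂ ÷ 44.009 g/mol = 0.011682 mol
mol H = 2 × 0.1052 g H₂O ÷ 18.015 g/mol = 0.011679 mol
mass O = 0.5259 − (0.14031 + 0.011773) = 0.37382 g → mol O = 0.37382 ÷ 15.999 = 0.023365 mol
Divide by the smallest (0.011679 mol): C 1.000, H 1.000, O 2.001
Empirical formula: CHO2
Empirical-formula mass = 45.02 g/mol; 90 ÷ 45.02 ≈ 2, so the molecular formula is C2H2O4.

C2H2O4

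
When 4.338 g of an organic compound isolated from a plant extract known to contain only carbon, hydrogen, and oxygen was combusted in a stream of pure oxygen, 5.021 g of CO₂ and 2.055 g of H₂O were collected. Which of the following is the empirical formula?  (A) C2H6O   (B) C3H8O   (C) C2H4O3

(C) C2H4O3

mol C = 5.021 g CO₂ ÷ 44.009 g/mol = 0.11409 mol
mol H = 2 × 2.055 g H₂O ÷ 18.015 g/mol = 0.22814 mol
mass O = 4.338 − (1.3703 + 0.22997) = 2.7377 g → mol O = 2.7377 ÷ 15.999 = 0.17112 mol
Divide by the smallest (0.11409 mol): C 1.000, H 2.000, O 1.500
Multiplying each by 2 gives whole numbers: C 2.00, H 4.00, O 3.00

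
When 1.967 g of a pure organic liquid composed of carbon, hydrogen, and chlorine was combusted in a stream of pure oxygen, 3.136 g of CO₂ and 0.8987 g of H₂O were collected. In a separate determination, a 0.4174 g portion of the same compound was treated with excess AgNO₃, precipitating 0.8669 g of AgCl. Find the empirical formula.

C5H7Cl2

mol C = 3.136 g CO₂ ÷ 44.009 g/mol = 0.071258 mol
mol H = 2 × 0.8987 g H₂O ÷ 18.015 g/mol = 0.099772 mol
From the AgCl data: mol Cl per gram of compound = (0.8669 ÷ 143.318) ÷ 0.4174 = 0.014492 mol/g, so in the 1.967 g combustion sample mol Cl = 0.028505 mol
Divide by the smallest (0.028505 mol): C 2.500, H 3.500, Cl 1.000
Multiplying each by 2 gives whole numbers: C 5.00, H 7.00, Cl 2.00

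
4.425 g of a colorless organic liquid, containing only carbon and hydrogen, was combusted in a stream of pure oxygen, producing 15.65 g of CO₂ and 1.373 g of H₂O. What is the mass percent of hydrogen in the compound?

mol C = 15.65 g CO₂ ÷ 44.009 g/mol = 0.35561 mol
mol H = 2 × 1.373 g H₂O ÷ 18.015 g/mol = 0.15243 mol
mass % H = 0.15365 g ÷ 4.425 g × 100%

3.47%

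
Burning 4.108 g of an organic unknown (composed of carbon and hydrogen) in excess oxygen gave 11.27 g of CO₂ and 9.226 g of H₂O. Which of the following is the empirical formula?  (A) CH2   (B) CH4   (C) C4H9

(B) CH4

mol C = 11.27 g CO₂ ÷ 44.009 g/mol = 0.25608 mol
mol H = 2 × 9.226 g H₂O ÷ 18.015 g/mol = 1.0243 mol
Divide by the smallest (0.25608 mol): C 1.000, H 4.000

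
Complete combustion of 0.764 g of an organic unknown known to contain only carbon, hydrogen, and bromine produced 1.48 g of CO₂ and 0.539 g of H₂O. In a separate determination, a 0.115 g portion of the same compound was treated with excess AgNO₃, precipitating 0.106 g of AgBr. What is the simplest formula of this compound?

mol C = 1.48 g CO₂ ÷ 44.009 g/mol = 0.03363 mol
mol H = 2 × 0.539 g H₂O ÷ 18.015 g/mol = 0.05984 mol
From the AgBr data: mol Br per gram of compound = (0.106 ÷ 187.772) ÷ 0.115 = 0.004909 mol/g, so in the 0.764 g combustion sample mol Br = 0.003750 mol
Divide by the smallest (0.003750 mol): C 8.967, H 15.956, Br 1.000

C9H16Br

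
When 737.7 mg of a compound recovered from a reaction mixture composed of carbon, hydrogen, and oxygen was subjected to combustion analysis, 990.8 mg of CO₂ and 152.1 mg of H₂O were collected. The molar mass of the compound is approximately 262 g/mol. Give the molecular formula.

C8H6O10

mol C = 0.9908 g CO₂ ÷ 44.009 g/mol = 0.022514 mol
mol H = 2 × 0.1521 g H₂O ÷ 18.015 g/mol = 0.016886 mol
mass O = 0.7377 − (0.27041 + 0.017021) = 0.45027 g → mol O = 0.45027 ÷ 15.999 = 0.028144 mol
Divide by the smallest (0.016886 mol): C 1.333, H 1.000, O 1.667
Multiplying each by 3 gives whole numbers: C 4.00, H 3.00, O 5.00
Empirical formula: C4H3O5
Empirical-formula mass = 131.06 g/mol; 262 ÷ 131.06 ≈ 2, so the molecular formula is C8H6O10.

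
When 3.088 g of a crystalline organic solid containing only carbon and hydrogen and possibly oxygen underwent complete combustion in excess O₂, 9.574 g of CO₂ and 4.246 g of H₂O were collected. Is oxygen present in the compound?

mol C = 9.574 g CO₂ ÷ 44.009 g/mol = 0.21755 mol
mol H = 2 × 4.246 g H₂O ÷ 18.015 g/mol = 0.47138 mol
C and H together account for 3.0881 g — essentially the entire 3.088 g sample — so the compound contains no oxygen.

no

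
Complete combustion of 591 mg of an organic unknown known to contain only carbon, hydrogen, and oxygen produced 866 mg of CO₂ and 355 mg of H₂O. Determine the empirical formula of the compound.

mol C = 0.866 g CO₂ ÷ 44.009 g/mol = 0.01968 mol
mol H = 2 × 0.355 g H₂O ÷ 18.015 g/mol = 0.03941 mol
mass O = 0.591 − (0.2363 + 0.03973) = 0.3149 g → mol O = 0.3149 ÷ 15.999 = 0.01968 mol
Divide by the smallest (0.01968 mol): C 1.000, H 2.003, O 1.000

CH2O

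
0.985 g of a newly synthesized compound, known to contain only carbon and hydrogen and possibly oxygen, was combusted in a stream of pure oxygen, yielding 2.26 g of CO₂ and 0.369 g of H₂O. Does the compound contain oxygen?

mol C = 2.26 g CO₂ ÷ 44.009 g/mol = 0.05135 mol
mol H = 2 × 0.369 g H₂O ÷ 18.015 g/mol = 0.04097 mol
C and H account for only 0.6581 g of the 0.985 g sample; the remaining 0.3269 g must be oxygen.

yes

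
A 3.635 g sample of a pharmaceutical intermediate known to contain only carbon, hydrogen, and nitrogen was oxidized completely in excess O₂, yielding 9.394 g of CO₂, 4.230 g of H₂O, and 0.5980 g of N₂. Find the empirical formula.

mol C = 9.394 g CO₂ ÷ 44.009 g/mol = 0.21346 mol
mol H = 2 × 4.230 g H₂O ÷ 18.015 g/mol = 0.46961 mol
mol N = 2 × 0.5980 g N₂ ÷ 28.014 g/mol = 0.042693 mol
Divide by the smallest (0.042693 mol): C 5.000, H 11.000, N 1.000

C5H11N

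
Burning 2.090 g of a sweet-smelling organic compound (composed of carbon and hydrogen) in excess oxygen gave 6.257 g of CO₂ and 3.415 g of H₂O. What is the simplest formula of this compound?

mol C = 6.257 g CO₂ ÷ 44.009 g/mol = 0.14218 mol
mol H = 2 × 3.415 g H₂O ÷ 18.015 g/mol = 0.37913 mol
Divide by the smallest (0.14218 mol): C 1.000, H 2.667
Multiplying each by 3 gives whole numbers: C 3.00, H 8.00

C3H8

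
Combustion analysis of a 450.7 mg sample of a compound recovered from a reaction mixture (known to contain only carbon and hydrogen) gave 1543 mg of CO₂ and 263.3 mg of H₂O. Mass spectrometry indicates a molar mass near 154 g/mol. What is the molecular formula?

C12H10

mol C = 1.543 g CO₂ ÷ 44.009 g/mol = 0.035061 mol
mol H = 2 × 0.2633 g H₂O ÷ 18.015 g/mol = 0.029231 mol
Divide by the smallest (0.029231 mol): C 1.199, H 1.000
Multiplying each by 5 gives whole numbers: C 6.00, H 5.00
Empirical formula: C6H5
Empirical-formula mass = 77.11 g/mol; 154 ÷ 77.11 ≈ 2, so the molecular formula is C12H10.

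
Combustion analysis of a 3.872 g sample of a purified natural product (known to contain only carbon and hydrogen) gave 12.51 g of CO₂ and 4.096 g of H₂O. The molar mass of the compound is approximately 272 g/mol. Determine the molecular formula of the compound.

mol C = 12.51 g CO₂ ÷ 44.009 g/mol = 0.28426 mol
mol H = 2 × 4.096 g H₂O ÷ 18.015 g/mol = 0.45473 mol
Divide by the smallest (0.28426 mol): C 1.000, H 1.600
Multiplying each by 5 gives whole numbers: C 5.00, H 8.00
Empirical formula: C5H8
Empirical-formula mass = 68.12 g/mol; 272 ÷ 68.12 ≈ 4, so the molecular formula is C20H32.

C20H32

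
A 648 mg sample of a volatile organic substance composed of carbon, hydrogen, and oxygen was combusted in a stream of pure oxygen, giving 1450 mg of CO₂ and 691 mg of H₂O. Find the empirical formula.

mol C = 1.45 g CO₂ ÷ 44.009 g/mol = 0.03295 mol
mol H = 2 × 0.691 g H₂O ÷ 18.015 g/mol = 0.07671 mol
mass O = 0.648 − (0.3957 + 0.07733) = 0.1749 g → mol O = 0.1749 ÷ 15.999 = 0.01093 mol
Divide by the smallest (0.01093 mol): C 3.013, H 7.016, O 1.000

C3H7O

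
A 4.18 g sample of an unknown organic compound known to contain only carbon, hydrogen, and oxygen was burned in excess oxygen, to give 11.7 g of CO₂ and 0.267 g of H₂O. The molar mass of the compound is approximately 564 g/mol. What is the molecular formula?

C36H4O8

mol C = 11.7 g CO₂ ÷ 44.009 g/mol = 0.2659 mol
mol H = 2 × 0.267 g H₂O ÷ 18.015 g/mol = 0.02964 mol
mass O = 4.18 − (3.193 + 0.02988) = 0.9569 g → mol O = 0.9569 ÷ 15.999 = 0.05981 mol
Divide by the smallest (0.02964 mol): C 8.969, H 1.000, O 2.018
Empirical formula: C9HO2
Empirical-formula mass = 141.10 g/mol; 564 ÷ 141.10 ≈ 4, so the molecular formula is C36H4O8.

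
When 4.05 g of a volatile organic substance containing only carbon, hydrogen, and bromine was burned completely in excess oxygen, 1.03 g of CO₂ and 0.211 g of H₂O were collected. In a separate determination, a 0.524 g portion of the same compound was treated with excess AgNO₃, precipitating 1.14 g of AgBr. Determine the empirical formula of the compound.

mol C = 1.03 g CO₂ ÷ 44.009 g/mol = 0.02340 mol
mol H = 2 × 0.211 g H₂O ÷ 18.015 g/mol = 0.02342 mol
From the AgBr data: mol Br per gram of compound = (1.14 ÷ 187.772) ÷ 0.524 = 0.01159 mol/g, so in the 4.05 g combustion sample mol Br = 0.04692 mol
Divide by the smallest (0.02340 mol): C 1.000, H 1.001, Br 2.005

CHBr2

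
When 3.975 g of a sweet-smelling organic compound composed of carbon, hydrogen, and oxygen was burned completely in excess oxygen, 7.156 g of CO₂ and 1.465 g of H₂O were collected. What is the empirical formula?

C7H7O5

mol C = 7.156 g CO₂ ÷ 44.009 g/mol = 0.16260 mol
mol H = 2 × 1.465 g H₂O ÷ 18.015 g/mol = 0.16264 mol
mass O = 3.975 − (1.9530 + 0.16394) = 1.8580 g → mol O = 1.8580 ÷ 15.999 = 0.11613 mol
Divide by the smallest (0.11613 mol): C 1.400, H 1.400, O 1.000
Multiplying each by 5 gives whole numbers: C 7.00, H 7.00, O 5.00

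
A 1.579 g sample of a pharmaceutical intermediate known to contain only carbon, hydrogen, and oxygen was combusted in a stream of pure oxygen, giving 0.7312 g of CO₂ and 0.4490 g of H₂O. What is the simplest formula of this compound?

mol C = 0.7312 g CO₂ ÷ 44.009 g/mol = 0.016615 mol
mol H = 2 × 0.4490 g H₂O ÷ 18.015 g/mol = 0.049847 mol
mass O = 1.579 − (0.19956 + 0.050246) = 1.3292 g → mol O = 1.3292 ÷ 15.999 = 0.083080 mol
Divide by the smallest (0.016615 mol): C 1.000, H 3.000, O 5.000

CH3O5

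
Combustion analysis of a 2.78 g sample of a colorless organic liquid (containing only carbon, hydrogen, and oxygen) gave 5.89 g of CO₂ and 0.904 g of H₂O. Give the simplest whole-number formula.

mol C = 5.89 g CO₂ ÷ 44.009 g/mol = 0.1338 mol
mol H = 2 × 0.904 g H₂O ÷ 18.015 g/mol = 0.1004 mol
mass O = 2.78 − (1.608 + 0.1012) = 1.071 g → mol O = 1.071 ÷ 15.999 = 0.06696 mol
Divide by the smallest (0.06696 mol): C 1.999, H 1.499, O 1.000
Multiplying each by 2 gives whole numbers: C 4.00, H 3.00, O 2.00

C4H3O2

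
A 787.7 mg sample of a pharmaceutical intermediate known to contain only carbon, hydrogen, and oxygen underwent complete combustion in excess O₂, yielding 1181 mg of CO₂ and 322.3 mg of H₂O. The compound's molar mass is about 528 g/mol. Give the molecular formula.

mol C = 1.181 g CO₂ ÷ 44.009 g/mol = 0.026835 mol
mol H = 2 × 0.3223 g H₂O ÷ 18.015 g/mol = 0.035781 mol
mass O = 0.7877 − (0.32232 + 0.036068) = 0.42931 g → mol O = 0.42931 ÷ 15.999 = 0.026834 mol
Divide by the smallest (0.026834 mol): C 1.000, H 1.333, O 1.000
Multiplying each by 3 gives whole numbers: C 3.00, H 4.00, O 3.00
Empirical formula: C3H4O3
Empirical-formula mass = 88.06 g/mol; 528 ÷ 88.06 ≈ 6, so the molecular formula is C18H24O18.

C18H24O18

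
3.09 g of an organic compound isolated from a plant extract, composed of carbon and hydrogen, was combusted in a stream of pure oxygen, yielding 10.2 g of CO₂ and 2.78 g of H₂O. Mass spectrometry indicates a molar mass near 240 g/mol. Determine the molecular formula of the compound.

C18H24

mol C = 10.2 g CO₂ ÷ 44.009 g/mol = 0.2318 mol
mol H = 2 × 2.78 g H₂O ÷ 18.015 g/mol = 0.3086 mol
Divide by the smallest (0.2318 mol): C 1.000, H 1.332
Multiplying each by 3 gives whole numbers: C 3.00, H 3.99
Empirical formula: C3H4
Empirical-formula mass = 40.06 g/mol; 240 ÷ 40.06 ≈ 6, so the molecular formula is C18H24.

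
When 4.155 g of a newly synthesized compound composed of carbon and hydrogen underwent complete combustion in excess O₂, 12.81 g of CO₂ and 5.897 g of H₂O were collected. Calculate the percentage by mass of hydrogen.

15.88%

mol C = 12.81 g CO₂ ÷ 44.009 g/mol = 0.29108 mol
mol H = 2 × 5.897 g H₂O ÷ 18.015 g/mol = 0.65468 mol
mass % H = 0.65991 g ÷ 4.155 g × 100%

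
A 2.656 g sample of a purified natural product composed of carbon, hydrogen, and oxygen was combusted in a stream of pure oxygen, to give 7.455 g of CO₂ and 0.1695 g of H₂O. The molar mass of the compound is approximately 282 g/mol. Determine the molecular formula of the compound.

mol C = 7.455 g CO₂ ÷ 44.009 g/mol = 0.16940 mol
mol H = 2 × 0.1695 g H₂O ÷ 18.015 g/mol = 0.018818 mol
mass O = 2.656 − (2.0346 + 0.018968) = 0.60240 g → mol O = 0.60240 ÷ 15.999 = 0.037653 mol
Divide by the smallest (0.018818 mol): C 9.002, H 1.000, O 2.001
Empirical formula: C9HO2
Empirical-formula mass = 141.10 g/mol; 282 ÷ 141.10 ≈ 2, so the molecular formula is C18H2O4.

C18H2O4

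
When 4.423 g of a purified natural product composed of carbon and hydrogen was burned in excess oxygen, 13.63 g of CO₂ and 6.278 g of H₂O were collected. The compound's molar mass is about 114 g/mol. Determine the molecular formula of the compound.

mol C = 13.63 g CO₂ ÷ 44.009 g/mol = 0.30971 mol
mol H = 2 × 6.278 g H₂O ÷ 18.015 g/mol = 0.69697 mol
Divide by the smallest (0.30971 mol): C 1.000, H 2.250
Multiplying each by 4 gives whole numbers: C 4.00, H 9.00
Empirical formula: C4H9
Empirical-formula mass = 57.12 g/mol; 114 ÷ 57.12 ≈ 2, so the molecular formula is C8H18.

C8H18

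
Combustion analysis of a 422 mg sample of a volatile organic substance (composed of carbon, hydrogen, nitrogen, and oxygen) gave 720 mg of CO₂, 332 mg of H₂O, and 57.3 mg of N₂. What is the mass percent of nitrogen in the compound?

13.6%

mol C = 0.720 g CO₂ ÷ 44.009 g/mol = 0.01636 mol
mol H = 2 × 0.332 g H₂O ÷ 18.015 g/mol = 0.03686 mol
mol N = 2 × 0.0573 g N₂ ÷ 28.014 g/mol = 0.004091 mol
mass O = 0.422 − (0.1965 + 0.03715 + 0.05730) = 0.1310 g → mol O = 0.1310 ÷ 15.999 = 0.008191 mol
mass % N = 0.05730 g ÷ 0.422 g × 100%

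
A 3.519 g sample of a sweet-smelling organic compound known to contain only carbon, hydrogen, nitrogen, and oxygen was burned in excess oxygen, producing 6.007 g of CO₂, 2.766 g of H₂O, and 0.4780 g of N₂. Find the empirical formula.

C4H9NO2

mol C = 6.007 g CO₂ ÷ 44.009 g/mol = 0.13649 mol
mol H = 2 × 2.766 g H₂O ÷ 18.015 g/mol = 0.30708 mol
mol N = 2 × 0.4780 g N₂ ÷ 28.014 g/mol = 0.034126 mol
mass O = 3.519 − (1.6394 + 0.30953 + 0.47800) = 1.0920 g → mol O = 1.0920 ÷ 15.999 = 0.068256 mol
Divide by the smallest (0.034126 mol): C 4.000, H 8.998, N 1.000, O 2.000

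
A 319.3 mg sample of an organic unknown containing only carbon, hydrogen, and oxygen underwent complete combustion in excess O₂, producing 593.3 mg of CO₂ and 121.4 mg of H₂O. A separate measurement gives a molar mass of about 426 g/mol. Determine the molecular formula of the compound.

mol C = 0.5933 g CO₂ ÷ 44.009 g/mol = 0.013481 mol
mol H = 2 × 0.1214 g H₂O ÷ 18.015 g/mol = 0.013478 mol
mass O = 0.3193 − (0.16192 + 0.013585) = 0.14379 g → mol O = 0.14379 ÷ 15.999 = 0.0089875 mol
Divide by the smallest (0.0089875 mol): C 1.500, H 1.500, O 1.000
Multiplying each by 2 gives whole numbers: C 3.00, H 3.00, O 2.00
Empirical formula: C3H3O2
Empirical-formula mass = 71.06 g/mol; 426 ÷ 71.06 ≈ 6, so the molecular formula is C18H18O12.

C18H18O12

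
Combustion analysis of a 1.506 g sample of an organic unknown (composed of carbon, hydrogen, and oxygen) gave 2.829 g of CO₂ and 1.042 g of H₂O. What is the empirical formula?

C5H9O3

mol C = 2.829 g CO₂ ÷ 44.009 g/mol = 0.064282 mol
mol H = 2 × 1.042 g H₂O ÷ 18.015 g/mol = 0.11568 mol
mass O = 1.506 − (0.77209 + 0.11661) = 0.61730 g → mol O = 0.61730 ÷ 15.999 = 0.038584 mol
Divide by the smallest (0.038584 mol): C 1.666, H 2.998, O 1.000
Multiplying each by 3 gives whole numbers: C 5.00, H 8.99, O 3.00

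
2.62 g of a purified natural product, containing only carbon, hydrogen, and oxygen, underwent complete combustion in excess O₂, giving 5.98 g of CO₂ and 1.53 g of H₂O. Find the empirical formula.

C8H10O3

mol C = 5.98 g CO₂ ÷ 44.009 g/mol = 0.1359 mol
mol H = 2 × 1.53 g H₂O ÷ 18.015 g/mol = 0.1699 mol
mass O = 2.62 − (1.632 + 0.1712) = 0.8167 g → mol O = 0.8167 ÷ 15.999 = 0.05105 mol
Divide by the smallest (0.05105 mol): C 2.662, H 3.327, O 1.000
Multiplying each by 3 gives whole numbers: C 7.99, H 9.98, O 3.00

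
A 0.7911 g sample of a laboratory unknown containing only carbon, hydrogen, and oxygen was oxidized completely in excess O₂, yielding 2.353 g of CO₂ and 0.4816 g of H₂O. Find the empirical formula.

C9H9O

mol C = 2.353 g CO₂ ÷ 44.009 g/mol = 0.053466 mol
mol H = 2 × 0.4816 g H₂O ÷ 18.015 g/mol = 0.053467 mol
mass O = 0.7911 − (0.64218 + 0.053894) = 0.095022 g → mol O = 0.095022 ÷ 15.999 = 0.0059392 mol
Divide by the smallest (0.0059392 mol): C 9.002, H 9.002, O 1.000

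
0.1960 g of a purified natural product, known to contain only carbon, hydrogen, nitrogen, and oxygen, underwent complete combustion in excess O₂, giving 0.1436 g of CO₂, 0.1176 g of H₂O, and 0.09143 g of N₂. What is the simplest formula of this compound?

CH4N2O

mol C = 0.1436 g CO₂ ÷ 44.009 g/mol = 0.0032630 mol
mol H = 2 × 0.1176 g H₂O ÷ 18.015 g/mol = 0.013056 mol
mol N = 2 × 0.09143 g N₂ ÷ 28.014 g/mol = 0.0065275 mol
mass O = 0.1960 − (0.039192 + 0.013160 + 0.091430) = 0.052218 g → mol O = 0.052218 ÷ 15.999 = 0.0032638 mol
Divide by the smallest (0.0032630 mol): C 1.000, H 4.001, N 2.000, O 1.000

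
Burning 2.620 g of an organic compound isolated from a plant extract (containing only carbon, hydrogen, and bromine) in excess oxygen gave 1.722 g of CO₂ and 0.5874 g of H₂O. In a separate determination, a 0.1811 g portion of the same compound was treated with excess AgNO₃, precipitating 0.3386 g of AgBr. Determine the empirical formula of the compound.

C3H5Br2

mol C = 1.722 g CO₂ ÷ 44.009 g/mol = 0.039128 mol
mol H = 2 × 0.5874 g H₂O ÷ 18.015 g/mol = 0.065212 mol
From the AgBr data: mol Br per gram of compound = (0.3386 ÷ 187.772) ÷ 0.1811 = 0.0099572 mol/g, so in the 2.620 g combustion sample mol Br = 0.026088 mol
Divide by the smallest (0.026088 mol): C 1.500, H 2.500, Br 1.000
Multiplying each by 2 gives whole numbers: C 3.00, H 5.00, Br 2.00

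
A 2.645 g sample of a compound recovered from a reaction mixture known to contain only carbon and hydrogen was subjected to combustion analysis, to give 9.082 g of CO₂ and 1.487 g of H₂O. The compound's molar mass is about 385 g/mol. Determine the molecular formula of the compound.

mol C = 9.082 g CO₂ ÷ 44.009 g/mol = 0.20637 mol
mol H = 2 × 1.487 g H₂O ÷ 18.015 g/mol = 0.16508 mol
Divide by the smallest (0.16508 mol): C 1.250, H 1.000
Multiplying each by 4 gives whole numbers: C 5.00, H 4.00
Empirical formula: C5H4
Empirical-formula mass = 64.09 g/mol; 385 ÷ 64.09 ≈ 6, so the molecular formula is C30H24.

C30H24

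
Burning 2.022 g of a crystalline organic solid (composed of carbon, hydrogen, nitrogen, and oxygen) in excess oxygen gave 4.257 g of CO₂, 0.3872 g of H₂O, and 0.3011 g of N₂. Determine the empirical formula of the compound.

C9H4N2O3

mol C = 4.257 g CO₂ ÷ 44.009 g/mol = 0.096730 mol
mol H = 2 × 0.3872 g H₂O ÷ 18.015 g/mol = 0.042986 mol
mol N = 2 × 0.3011 g N₂ ÷ 28.014 g/mol = 0.021496 mol
mass O = 2.022 − (1.1618 + 0.043330 + 0.30110) = 0.51574 g → mol O = 0.51574 ÷ 15.999 = 0.032236 mol
Divide by the smallest (0.021496 mol): C 4.500, H 2.000, N 1.000, O 1.500
Multiplying each by 2 gives whole numbers: C 9.00, H 4.00, N 2.00, O 3.00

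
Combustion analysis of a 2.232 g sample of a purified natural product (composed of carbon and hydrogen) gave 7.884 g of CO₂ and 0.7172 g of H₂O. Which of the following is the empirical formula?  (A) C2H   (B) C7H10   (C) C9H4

(C) C9H4

mol C = 7.884 g CO₂ ÷ 44.009 g/mol = 0.17915 mol
mol H = 2 × 0.7172 g H₂O ÷ 18.015 g/mol = 0.079623 mol
Divide by the smallest (0.079623 mol): C 2.250, H 1.000
Multiplying each by 4 gives whole numbers: C 9.00, H 4.00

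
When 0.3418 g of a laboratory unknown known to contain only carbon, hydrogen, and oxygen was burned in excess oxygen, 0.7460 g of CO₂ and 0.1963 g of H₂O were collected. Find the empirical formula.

mol C = 0.7460 g CO₂ ÷ 44.009 g/mol = 0.016951 mol
mol H = 2 × 0.1963 g H₂O ÷ 18.015 g/mol = 0.021793 mol
mass O = 0.3418 − (0.20360 + 0.021967) = 0.11623 g → mol O = 0.11623 ÷ 15.999 = 0.0072650 mol
Divide by the smallest (0.0072650 mol): C 2.333, H 3.000, O 1.000
Multiplying each by 3 gives whole numbers: C 7.00, H 9.00, O 3.00

C7H9O3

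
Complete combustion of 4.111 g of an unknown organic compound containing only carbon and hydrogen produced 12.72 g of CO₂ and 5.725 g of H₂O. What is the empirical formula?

C5H11

mol C = 12.72 g CO₂ ÷ 44.009 g/mol = 0.28903 mol
mol H = 2 × 5.725 g H₂O ÷ 18.015 g/mol = 0.63558 mol
Divide by the smallest (0.28903 mol): C 1.000, H 2.199
Multiplying each by 5 gives whole numbers: C 5.00, H 11.00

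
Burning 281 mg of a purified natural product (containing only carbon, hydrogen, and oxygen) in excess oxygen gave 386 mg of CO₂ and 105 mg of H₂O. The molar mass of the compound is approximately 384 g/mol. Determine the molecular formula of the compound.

mol C = 0.386 g CO₂ ÷ 44.009 g/mol = 0.008771 mol
mol H = 2 × 0.105 g H₂O ÷ 18.015 g/mol = 0.01166 mol
mass O = 0.281 − (0.1053 + 0.01175) = 0.1639 g → mol O = 0.1639 ÷ 15.999 = 0.01024 mol
Divide by the smallest (0.008771 mol): C 1.000, H 1.329, O 1.168
Multiplying each by 6 gives whole numbers: C 6.00, H 7.97, O 7.01
Empirical formula: C6H8O7
Empirical-formula mass = 192.12 g/mol; 384 ÷ 192.12 ≈ 2, so the molecular formula is C12H16O14.

C12H16O14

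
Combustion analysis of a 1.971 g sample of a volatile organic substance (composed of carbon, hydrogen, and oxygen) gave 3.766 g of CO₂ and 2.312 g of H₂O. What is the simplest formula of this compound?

mol C = 3.766 g CO₂ ÷ 44.009 g/mol = 0.085573 mol
mol H = 2 × 2.312 g H₂O ÷ 18.015 g/mol = 0.25667 mol
mass O = 1.971 − (1.0278 + 0.25873) = 0.68445 g → mol O = 0.68445 ÷ 15.999 = 0.042781 mol
Divide by the smallest (0.042781 mol): C 2.000, H 6.000, O 1.000

C2H6O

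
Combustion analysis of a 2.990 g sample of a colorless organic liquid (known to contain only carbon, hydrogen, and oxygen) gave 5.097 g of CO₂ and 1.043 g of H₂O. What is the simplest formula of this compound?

mol C = 5.097 g CO₂ ÷ 44.009 g/mol = 0.11582 mol
mol H = 2 × 1.043 g H₂O ÷ 18.015 g/mol = 0.11579 mol
mass O = 2.990 − (1.3911 + 0.11672) = 1.4822 g → mol O = 1.4822 ÷ 15.999 = 0.092643 mol
Divide by the smallest (0.092643 mol): C 1.250, H 1.250, O 1.000
Multiplying each by 4 gives whole numbers: C 5.00, H 5.00, O 4.00

C5H5O4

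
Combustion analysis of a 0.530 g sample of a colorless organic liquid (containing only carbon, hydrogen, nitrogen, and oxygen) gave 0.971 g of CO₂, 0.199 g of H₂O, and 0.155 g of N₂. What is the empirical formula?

mol C = 0.971 g CO₂ ÷ 44.009 g/mol = 0.02206 mol
mol H = 2 × 0.199 g H₂O ÷ 18.015 g/mol = 0.02209 mol
mol N = 2 × 0.155 g N₂ ÷ 28.014 g/mol = 0.01107 mol
mass O = 0.530 − (0.2650 + 0.02227 + 0.1550) = 0.08772 g → mol O = 0.08772 ÷ 15.999 = 0.005483 mol
Divide by the smallest (0.005483 mol): C 4.024, H 4.029, N 2.018, O 1.000

C4H4N2O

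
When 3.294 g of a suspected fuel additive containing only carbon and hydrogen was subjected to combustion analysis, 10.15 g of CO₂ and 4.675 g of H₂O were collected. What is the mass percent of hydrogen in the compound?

mol C = 10.15 g CO₂ ÷ 44.009 g/mol = 0.23063 mol
mol H = 2 × 4.675 g H₂O ÷ 18.015 g/mol = 0.51901 mol
mass % H = 0.52316 g ÷ 3.294 g × 100%

15.88%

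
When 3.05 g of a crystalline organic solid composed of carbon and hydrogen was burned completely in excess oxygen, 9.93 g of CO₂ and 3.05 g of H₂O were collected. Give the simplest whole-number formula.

C2H3

mol C = 9.93 g CO₂ ÷ 44.009 g/mol = 0.2256 mol
mol H = 2 × 3.05 g H₂O ÷ 18.015 g/mol = 0.3386 mol
Divide by the smallest (0.2256 mol): C 1.000, H 1.501
Multiplying each by 2 gives whole numbers: C 2.00, H 3.00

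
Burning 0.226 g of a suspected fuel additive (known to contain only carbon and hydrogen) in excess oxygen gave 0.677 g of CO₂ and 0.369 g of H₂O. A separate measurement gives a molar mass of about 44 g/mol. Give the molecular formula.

mol C = 0.677 g CO₂ ÷ 44.009 g/mol = 0.01538 mol
mol H = 2 × 0.369 g H₂O ÷ 18.015 g/mol = 0.04097 mol
Divide by the smallest (0.01538 mol): C 1.000, H 2.663
Multiplying each by 3 gives whole numbers: C 3.00, H 7.99
Empirical formula: C3H8
Empirical-formula mass = 44.10 g/mol; 44 ÷ 44.10 ≈ 1, so the molecular formula is C3H8.

C3H8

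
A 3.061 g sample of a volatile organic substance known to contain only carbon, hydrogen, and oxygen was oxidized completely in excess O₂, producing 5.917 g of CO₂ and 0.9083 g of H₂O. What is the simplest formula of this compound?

mol C = 5.917 g CO₂ ÷ 44.009 g/mol = 0.13445 mol
mol H = 2 × 0.9083 g H₂O ÷ 18.015 g/mol = 0.10084 mol
mass O = 3.061 − (1.6149 + 0.10164) = 1.3445 g → mol O = 1.3445 ÷ 15.999 = 0.084035 mol
Divide by the smallest (0.084035 mol): C 1.600, H 1.200, O 1.000
Multiplying each by 5 gives whole numbers: C 8.00, H 6.00, O 5.00

C8H6O5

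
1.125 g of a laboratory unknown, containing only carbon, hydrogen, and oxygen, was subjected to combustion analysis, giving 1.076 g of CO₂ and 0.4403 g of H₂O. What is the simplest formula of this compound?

CH2O2

mol C = 1.076 g CO₂ ÷ 44.009 g/mol = 0.024450 mol
mol H = 2 × 0.4403 g H₂O ÷ 18.015 g/mol = 0.048881 mol
mass O = 1.125 − (0.29366 + 0.049273) = 0.78206 g → mol O = 0.78206 ÷ 15.999 = 0.048882 mol
Divide by the smallest (0.024450 mol): C 1.000, H 1.999, O 1.999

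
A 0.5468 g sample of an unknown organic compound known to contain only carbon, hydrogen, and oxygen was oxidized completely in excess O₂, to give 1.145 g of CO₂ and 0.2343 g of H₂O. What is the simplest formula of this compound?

C2H2O

mol C = 1.145 g CO₂ ÷ 44.009 g/mol = 0.026017 mol
mol H = 2 × 0.2343 g H₂O ÷ 18.015 g/mol = 0.026012 mol
mass O = 0.5468 − (0.31250 + 0.026220) = 0.20809 g → mol O = 0.20809 ÷ 15.999 = 0.013006 mol
Divide by the smallest (0.013006 mol): C 2.000, H 2.000, O 1.000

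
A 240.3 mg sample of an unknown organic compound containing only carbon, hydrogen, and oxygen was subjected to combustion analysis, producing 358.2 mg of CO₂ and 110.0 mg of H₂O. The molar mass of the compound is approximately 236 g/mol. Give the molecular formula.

mol C = 0.3582 g CO₂ ÷ 44.009 g/mol = 0.0081392 mol
mol H = 2 × 0.1100 g H₂O ÷ 18.015 g/mol = 0.012212 mol
mass O = 0.2403 − (0.097760 + 0.012310) = 0.13023 g → mol O = 0.13023 ÷ 15.999 = 0.0081399 mol
Divide by the smallest (0.0081392 mol): C 1.000, H 1.500, O 1.000
Multiplying each by 2 gives whole numbers: C 2.00, H 3.00, O 2.00
Empirical formula: C2H3O2
Empirical-formula mass = 59.04 g/mol; 236 ÷ 59.04 ≈ 4, so the molecular formula is C8H12O8.

C8H12O8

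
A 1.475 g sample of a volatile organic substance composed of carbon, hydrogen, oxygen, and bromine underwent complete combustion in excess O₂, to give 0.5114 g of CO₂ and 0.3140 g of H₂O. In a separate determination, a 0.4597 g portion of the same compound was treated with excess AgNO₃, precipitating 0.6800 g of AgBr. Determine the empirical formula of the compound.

mol C = 0.5114 g CO₂ ÷ 44.009 g/mol = 0.011620 mol
mol H = 2 × 0.3140 g H₂O ÷ 18.015 g/mol = 0.034860 mol
From the AgBr data: mol Br per gram of compound = (0.6800 ÷ 187.772) ÷ 0.4597 = 0.0078778 mol/g, so in the 1.475 g combustion sample mol Br = 0.011620 mol
mass O = 1.475 − (0.13957 + 0.035139 + 0.92846) = 0.37183 g → mol O = 0.37183 ÷ 15.999 = 0.023241 mol
Divide by the smallest (0.011620 mol): C 1.000, H 3.000, Br 1.000, O 2.000

CH3BrO2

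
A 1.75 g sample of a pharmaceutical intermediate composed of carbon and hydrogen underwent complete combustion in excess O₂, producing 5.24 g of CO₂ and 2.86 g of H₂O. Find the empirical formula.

mol C = 5.24 g CO₂ ÷ 44.009 g/mol = 0.1191 mol
mol H = 2 × 2.86 g H₂O ÷ 18.015 g/mol = 0.3175 mol
Divide by the smallest (0.1191 mol): C 1.000, H 2.667
Multiplying each by 3 gives whole numbers: C 3.00, H 8.00

C3H8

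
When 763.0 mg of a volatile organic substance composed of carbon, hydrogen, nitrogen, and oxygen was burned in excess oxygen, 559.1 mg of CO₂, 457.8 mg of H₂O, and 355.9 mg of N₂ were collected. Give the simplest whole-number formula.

mol C = 0.5591 g CO₂ ÷ 44.009 g/mol = 0.012704 mol
mol H = 2 × 0.4578 g H₂O ÷ 18.015 g/mol = 0.050824 mol
mol N = 2 × 0.3559 g N₂ ÷ 28.014 g/mol = 0.025409 mol
mass O = 0.7630 − (0.15259 + 0.051231 + 0.35590) = 0.20328 g → mol O = 0.20328 ÷ 15.999 = 0.012706 mol
Divide by the smallest (0.012704 mol): C 1.000, H 4.001, N 2.000, O 1.000

CH4N2O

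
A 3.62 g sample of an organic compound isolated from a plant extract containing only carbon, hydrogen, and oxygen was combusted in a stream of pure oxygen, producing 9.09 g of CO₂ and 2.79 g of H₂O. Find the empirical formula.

C4H6O

mol C = 9.09 g CO₂ ÷ 44.009 g/mol = 0.2065 mol
mol H = 2 × 2.79 g H₂O ÷ 18.015 g/mol = 0.3097 mol
mass O = 3.62 − (2.481 + 0.3122) = 0.8269 g → mol O = 0.8269 ÷ 15.999 = 0.05169 mol
Divide by the smallest (0.05169 mol): C 3.996, H 5.993, O 1.000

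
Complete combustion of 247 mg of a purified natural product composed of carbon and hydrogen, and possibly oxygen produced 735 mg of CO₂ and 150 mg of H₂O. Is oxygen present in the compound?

yes

mol C = 0.735 g CO₂ ÷ 44.009 g/mol = 0.01670 mol
mol H = 2 × 0.150 g H₂O ÷ 18.015 g/mol = 0.01665 mol
C and H account for only 0.2174 g of the 0.247 g sample; the remaining 0.02962 g must be oxygen.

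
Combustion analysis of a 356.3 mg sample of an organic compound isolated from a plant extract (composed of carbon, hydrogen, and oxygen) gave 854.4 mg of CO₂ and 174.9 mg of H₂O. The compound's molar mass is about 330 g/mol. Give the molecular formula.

C18H18O6

mol C = 0.8544 g CO₂ ÷ 44.009 g/mol = 0.019414 mol
mol H = 2 × 0.1749 g H₂O ÷ 18.015 g/mol = 0.019417 mol
mass O = 0.3563 − (0.23318 + 0.019572) = 0.10354 g → mol O = 0.10354 ÷ 15.999 = 0.0064719 mol
Divide by the smallest (0.0064719 mol): C 3.000, H 3.000, O 1.000
Empirical formula: C3H3O
Empirical-formula mass = 55.06 g/mol; 330 ÷ 55.06 ≈ 6, so the molecular formula is C18H18O6.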